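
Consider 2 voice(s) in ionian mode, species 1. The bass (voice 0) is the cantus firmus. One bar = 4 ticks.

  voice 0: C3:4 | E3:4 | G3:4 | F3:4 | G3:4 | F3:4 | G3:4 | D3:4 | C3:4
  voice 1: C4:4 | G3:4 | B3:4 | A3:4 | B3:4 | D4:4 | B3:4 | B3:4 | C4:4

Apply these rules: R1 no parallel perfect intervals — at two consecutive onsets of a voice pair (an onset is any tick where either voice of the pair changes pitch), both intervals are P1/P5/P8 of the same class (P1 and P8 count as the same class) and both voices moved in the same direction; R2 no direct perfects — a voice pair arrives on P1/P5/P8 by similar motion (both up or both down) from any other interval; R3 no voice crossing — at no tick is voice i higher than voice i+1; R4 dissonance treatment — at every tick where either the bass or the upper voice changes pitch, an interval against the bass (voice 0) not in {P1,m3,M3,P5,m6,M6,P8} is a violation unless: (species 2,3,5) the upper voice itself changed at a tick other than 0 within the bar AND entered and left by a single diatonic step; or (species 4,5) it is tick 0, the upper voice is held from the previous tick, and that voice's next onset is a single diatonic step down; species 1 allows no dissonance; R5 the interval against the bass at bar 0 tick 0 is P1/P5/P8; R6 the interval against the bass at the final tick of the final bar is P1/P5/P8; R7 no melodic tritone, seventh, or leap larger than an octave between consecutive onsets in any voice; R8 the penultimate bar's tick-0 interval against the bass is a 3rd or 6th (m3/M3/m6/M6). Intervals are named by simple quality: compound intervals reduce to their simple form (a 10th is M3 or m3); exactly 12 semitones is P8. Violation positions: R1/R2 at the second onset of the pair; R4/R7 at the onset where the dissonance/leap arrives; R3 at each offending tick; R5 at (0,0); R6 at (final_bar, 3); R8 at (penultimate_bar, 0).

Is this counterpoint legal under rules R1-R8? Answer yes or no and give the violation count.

Yes (0 violations)

bar 0: v0=C3 v1=C4 (P8)
bar 1: v0=E3 v1=G3 (m3)
bar 2: v0=G3 v1=B3 (M3)
bar 3: v0=F3 v1=A3 (M3)
bar 4: v0=G3 v1=B3 (M3)
bar 5: v0=F3 v1=D4 (M6)
bar 6: v0=G3 v1=B3 (M3)
bar 7: v0=D3 v1=B3 (M6)
bar 8: v0=C3 v1=C4 (P8)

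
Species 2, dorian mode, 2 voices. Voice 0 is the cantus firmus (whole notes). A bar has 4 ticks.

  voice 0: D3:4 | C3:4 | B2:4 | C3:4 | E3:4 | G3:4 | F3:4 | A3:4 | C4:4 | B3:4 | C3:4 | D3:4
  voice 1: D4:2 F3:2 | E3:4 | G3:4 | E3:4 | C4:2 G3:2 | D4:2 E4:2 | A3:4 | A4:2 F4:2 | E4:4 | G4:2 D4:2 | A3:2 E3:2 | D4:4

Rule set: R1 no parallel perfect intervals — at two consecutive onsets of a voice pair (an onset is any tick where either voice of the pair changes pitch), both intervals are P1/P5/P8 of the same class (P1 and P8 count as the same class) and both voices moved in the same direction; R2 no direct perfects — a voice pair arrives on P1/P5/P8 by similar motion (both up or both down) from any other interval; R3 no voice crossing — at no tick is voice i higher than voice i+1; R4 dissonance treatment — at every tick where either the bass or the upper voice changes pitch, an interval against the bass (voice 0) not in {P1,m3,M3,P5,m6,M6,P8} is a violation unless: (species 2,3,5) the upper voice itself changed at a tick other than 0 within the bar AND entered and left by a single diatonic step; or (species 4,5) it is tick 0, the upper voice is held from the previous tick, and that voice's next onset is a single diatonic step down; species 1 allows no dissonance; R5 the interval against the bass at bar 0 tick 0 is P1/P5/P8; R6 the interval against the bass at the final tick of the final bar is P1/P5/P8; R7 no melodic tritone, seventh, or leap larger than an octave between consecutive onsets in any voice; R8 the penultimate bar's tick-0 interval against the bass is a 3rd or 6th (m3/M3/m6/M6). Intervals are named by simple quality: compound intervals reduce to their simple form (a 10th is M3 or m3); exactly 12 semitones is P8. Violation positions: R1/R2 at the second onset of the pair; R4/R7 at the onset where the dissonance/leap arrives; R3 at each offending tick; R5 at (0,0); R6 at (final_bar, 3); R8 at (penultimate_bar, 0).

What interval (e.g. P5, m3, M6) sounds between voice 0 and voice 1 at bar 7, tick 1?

P8

voice 0=A3 voice 1=A4 -> P8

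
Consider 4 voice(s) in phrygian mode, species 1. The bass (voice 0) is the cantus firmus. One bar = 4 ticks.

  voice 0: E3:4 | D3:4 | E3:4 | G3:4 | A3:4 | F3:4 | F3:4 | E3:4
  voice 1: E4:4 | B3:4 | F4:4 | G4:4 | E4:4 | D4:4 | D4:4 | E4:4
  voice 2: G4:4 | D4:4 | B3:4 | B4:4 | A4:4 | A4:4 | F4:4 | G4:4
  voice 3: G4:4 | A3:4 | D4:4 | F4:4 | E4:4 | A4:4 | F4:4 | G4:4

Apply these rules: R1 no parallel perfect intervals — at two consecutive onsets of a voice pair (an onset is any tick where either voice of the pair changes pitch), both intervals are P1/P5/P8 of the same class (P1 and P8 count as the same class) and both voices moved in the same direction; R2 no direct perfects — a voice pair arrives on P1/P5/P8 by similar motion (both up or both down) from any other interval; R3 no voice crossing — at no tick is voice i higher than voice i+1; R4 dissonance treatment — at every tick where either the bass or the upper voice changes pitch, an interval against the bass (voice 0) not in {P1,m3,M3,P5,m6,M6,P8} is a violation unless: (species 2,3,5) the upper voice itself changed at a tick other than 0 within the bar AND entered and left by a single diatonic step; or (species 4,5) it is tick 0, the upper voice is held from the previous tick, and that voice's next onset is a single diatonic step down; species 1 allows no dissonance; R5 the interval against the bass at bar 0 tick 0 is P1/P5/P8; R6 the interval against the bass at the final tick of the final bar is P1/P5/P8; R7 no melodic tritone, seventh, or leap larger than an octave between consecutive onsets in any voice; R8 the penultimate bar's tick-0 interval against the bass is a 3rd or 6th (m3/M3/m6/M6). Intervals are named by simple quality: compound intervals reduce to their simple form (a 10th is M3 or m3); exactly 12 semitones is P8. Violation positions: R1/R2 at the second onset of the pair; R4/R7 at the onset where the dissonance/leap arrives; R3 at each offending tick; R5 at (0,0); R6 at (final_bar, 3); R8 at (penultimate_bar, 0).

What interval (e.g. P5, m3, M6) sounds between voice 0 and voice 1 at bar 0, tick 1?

voice 0=E3 voice 1=E4 -> P8

P8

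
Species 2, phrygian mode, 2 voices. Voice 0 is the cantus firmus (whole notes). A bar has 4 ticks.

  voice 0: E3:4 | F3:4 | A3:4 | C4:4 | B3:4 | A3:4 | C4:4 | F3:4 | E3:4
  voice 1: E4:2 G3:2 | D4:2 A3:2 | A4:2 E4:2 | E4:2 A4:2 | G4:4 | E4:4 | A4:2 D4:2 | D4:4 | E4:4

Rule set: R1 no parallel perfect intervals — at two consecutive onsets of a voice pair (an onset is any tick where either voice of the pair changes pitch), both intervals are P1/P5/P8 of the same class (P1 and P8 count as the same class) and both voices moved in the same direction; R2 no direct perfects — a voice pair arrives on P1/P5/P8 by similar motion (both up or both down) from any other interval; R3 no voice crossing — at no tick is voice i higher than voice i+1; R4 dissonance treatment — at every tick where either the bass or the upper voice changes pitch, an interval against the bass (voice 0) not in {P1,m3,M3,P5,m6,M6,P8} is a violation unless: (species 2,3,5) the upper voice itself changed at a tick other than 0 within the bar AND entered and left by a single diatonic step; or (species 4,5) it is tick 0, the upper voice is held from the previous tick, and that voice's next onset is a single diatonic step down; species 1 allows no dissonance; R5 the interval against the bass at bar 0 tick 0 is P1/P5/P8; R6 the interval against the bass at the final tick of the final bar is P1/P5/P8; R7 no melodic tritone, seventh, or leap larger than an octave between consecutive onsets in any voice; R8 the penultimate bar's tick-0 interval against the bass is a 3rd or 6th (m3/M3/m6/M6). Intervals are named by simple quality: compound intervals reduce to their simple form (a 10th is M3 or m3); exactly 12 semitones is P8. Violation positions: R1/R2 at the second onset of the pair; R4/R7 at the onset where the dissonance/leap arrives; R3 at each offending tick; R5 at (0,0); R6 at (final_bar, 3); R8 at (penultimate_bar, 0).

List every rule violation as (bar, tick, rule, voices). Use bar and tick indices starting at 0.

bar 0: v0=E3 v1=E4 downbeat P8
bar 1: v0=F3 v1=D4 downbeat M6
bar 2: v0=A3 v1=A4 downbeat P8
bar 3: v0=C4 v1=E4 downbeat M3
bar 4: v0=B3 v1=G4 downbeat m6
bar 5: v0=A3 v1=E4 downbeat P5
bar 6: v0=C4 v1=A4 downbeat M6
bar 7: v0=F3 v1=D4 downbeat M6
bar 8: v0=E3 v1=E4 downbeat P8
  -> R2 @ bar 2 tick 0 v(0, 1): F3/A3 M3 -> A3/A4 P8 similar
  -> R2 @ bar 5 tick 0 v(0, 1): B3/G4 m6 -> A3/E4 P5 similar
  -> R4 @ bar 6 tick 2 v(0, 1): C4/D4 M2 untreated

(2, 0, R2, (0, 1))
(5, 0, R2, (0, 1))
(6, 2, R4, (0, 1))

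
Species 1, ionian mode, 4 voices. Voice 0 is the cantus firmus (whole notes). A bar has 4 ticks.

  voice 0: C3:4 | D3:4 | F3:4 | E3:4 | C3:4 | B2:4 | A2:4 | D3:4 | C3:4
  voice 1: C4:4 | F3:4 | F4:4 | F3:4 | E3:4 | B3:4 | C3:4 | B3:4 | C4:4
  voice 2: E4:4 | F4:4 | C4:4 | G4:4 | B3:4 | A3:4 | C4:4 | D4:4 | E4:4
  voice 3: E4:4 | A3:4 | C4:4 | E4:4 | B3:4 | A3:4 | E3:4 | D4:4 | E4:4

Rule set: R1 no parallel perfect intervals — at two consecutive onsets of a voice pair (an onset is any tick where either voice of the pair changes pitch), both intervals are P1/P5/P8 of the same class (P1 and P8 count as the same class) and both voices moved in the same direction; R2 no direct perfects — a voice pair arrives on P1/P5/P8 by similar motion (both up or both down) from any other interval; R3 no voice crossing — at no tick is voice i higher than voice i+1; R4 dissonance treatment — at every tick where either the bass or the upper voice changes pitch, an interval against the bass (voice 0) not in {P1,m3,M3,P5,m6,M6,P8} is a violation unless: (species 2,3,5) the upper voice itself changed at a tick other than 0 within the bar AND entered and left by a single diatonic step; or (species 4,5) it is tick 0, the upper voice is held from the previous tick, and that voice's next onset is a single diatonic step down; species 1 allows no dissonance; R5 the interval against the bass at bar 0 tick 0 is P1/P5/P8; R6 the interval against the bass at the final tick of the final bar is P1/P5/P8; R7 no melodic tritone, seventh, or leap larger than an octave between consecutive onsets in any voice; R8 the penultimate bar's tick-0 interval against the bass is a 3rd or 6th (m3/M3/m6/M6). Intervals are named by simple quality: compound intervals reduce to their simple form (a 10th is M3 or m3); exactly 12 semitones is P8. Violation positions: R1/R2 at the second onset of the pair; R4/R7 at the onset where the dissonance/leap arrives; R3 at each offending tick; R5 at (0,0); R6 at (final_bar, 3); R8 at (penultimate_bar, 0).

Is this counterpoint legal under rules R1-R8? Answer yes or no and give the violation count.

bar 0: v0=C3 v1=C4 v2=E4 v3=E4 (M3)
bar 1: v0=D3 v1=F3 v2=F4 v3=A3 (P5)
bar 2: v0=F3 v1=F4 v2=C4 v3=C4 (P5)
bar 3: v0=E3 v1=F3 v2=G4 v3=E4 (P8)
bar 4: v0=C3 v1=E3 v2=B3 v3=B3 (M7)
bar 5: v0=B2 v1=B3 v2=A3 v3=A3 (m7)
bar 6: v0=A2 v1=C3 v2=C4 v3=E3 (P5)
bar 7: v0=D3 v1=B3 v2=D4 v3=D4 (P8)
bar 8: v0=C3 v1=C4 v2=E4 v3=E4 (M3)
  R5 @ bar0.0: opens on M3
  R5 @ bar0.0: opens on M3
  R3 @ bar1.0: F4 above A3
  R3 @ bar1.1: F4 above A3
  R3 @ bar1.2: F4 above A3
  R3 @ bar1.3: F4 above A3
  R1 @ bar2.0: D3/A3 P5 -> F3/C4 P5 similar
  R2 @ bar2.0: D3/F3 m3 -> F3/F4 P8 similar
  R3 @ bar2.0: F4 above C4
  R3 @ bar2.1: F4 above C4
  R3 @ bar2.2: F4 above C4
  R3 @ bar2.3: F4 above C4
  R3 @ bar3.0: G4 above E4
  R4 @ bar3.0: E3/F3 m2 untreated
  R3 @ bar3.1: G4 above E4
  R3 @ bar3.2: G4 above E4
  R3 @ bar3.3: G4 above E4
  R2 @ bar4.0: F3/G4 M2 -> E3/B3 P5 similar
  R2 @ bar4.0: F3/E4 M7 -> E3/B3 P5 similar
  R2 @ bar4.0: G4/E4 m3 -> B3/B3 P1 similar
  R4 @ bar4.0: C3/B3 M7 untreated
  R4 @ bar4.0: C3/B3 M7 untreated
  R1 @ bar5.0: B3/B3 P1 -> A3/A3 P1 similar
  R3 @ bar5.0: B3 above A3
  R4 @ bar5.0: B2/A3 m7 untreated
  R4 @ bar5.0: B2/A3 m7 untreated
  R3 @ bar5.1: B3 above A3
  R3 @ bar5.2: B3 above A3
  R3 @ bar5.3: B3 above A3
  R2 @ bar6.0: B2/A3 m7 -> A2/E3 P5 similar
  R3 @ bar6.0: C4 above E3
  R7 @ bar6.0: B3->C3 leap 11st
  R3 @ bar6.1: C4 above E3
  R3 @ bar6.2: C4 above E3
  R3 @ bar6.3: C4 above E3
  R2 @ bar7.0: A2/C4 m3 -> D3/D4 P8 similar
  R2 @ bar7.0: A2/E3 P5 -> D3/D4 P8 similar
  R2 @ bar7.0: C4/E3 m6 -> D4/D4 P1 similar
  R7 @ bar7.0: C3->B3 leap 11st
  R7 @ bar7.0: E3->D4 leap 10st
  R8 @ bar7.0: penult P8 not 3rd/6th
  R8 @ bar7.0: penult P8 not 3rd/6th
  R1 @ bar8.0: D4/D4 P1 -> E4/E4 P1 similar
  R6 @ bar8.3: closes on M3
  R6 @ bar8.3: closes on M3

No (45 violations)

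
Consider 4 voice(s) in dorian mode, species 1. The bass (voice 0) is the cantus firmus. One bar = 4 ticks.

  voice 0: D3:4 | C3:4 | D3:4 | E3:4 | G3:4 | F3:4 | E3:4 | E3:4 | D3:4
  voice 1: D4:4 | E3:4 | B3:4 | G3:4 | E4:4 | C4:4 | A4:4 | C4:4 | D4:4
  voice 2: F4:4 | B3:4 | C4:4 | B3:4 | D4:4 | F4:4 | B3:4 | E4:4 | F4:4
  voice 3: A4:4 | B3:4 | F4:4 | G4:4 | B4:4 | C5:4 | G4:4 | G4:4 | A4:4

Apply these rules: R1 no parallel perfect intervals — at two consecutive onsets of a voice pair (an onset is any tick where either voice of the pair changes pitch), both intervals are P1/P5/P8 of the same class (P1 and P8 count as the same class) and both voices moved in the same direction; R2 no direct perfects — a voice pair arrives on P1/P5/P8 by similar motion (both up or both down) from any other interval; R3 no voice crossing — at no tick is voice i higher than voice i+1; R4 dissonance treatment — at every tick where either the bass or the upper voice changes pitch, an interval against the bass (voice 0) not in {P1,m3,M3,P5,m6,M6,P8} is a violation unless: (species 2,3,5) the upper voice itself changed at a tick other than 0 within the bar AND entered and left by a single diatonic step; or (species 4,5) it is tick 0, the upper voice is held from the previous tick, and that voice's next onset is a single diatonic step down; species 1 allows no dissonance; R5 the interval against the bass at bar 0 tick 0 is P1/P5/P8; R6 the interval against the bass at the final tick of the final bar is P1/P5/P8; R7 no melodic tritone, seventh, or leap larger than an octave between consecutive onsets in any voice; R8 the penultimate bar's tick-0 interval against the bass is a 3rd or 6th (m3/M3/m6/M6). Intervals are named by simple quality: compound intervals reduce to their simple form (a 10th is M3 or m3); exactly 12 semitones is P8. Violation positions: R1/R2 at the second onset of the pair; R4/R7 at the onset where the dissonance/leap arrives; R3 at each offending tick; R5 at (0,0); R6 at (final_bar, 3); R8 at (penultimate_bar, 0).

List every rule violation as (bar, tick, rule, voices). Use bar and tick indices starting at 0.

(0, 0, R5, (0, 2))
(1, 0, R1, (1, 3))
(1, 0, R2, (1, 2))
(1, 0, R2, (2, 3))
(1, 0, R4, (0, 2))
(1, 0, R4, (0, 3))
(1, 0, R7, (1,))
(1, 0, R7, (2,))
(1, 0, R7, (3,))
(2, 0, R4, (0, 2))
(2, 0, R7, (3,))
(4, 0, R1, (0, 2))
(4, 0, R2, (1, 3))
(4, 0, R3, (1, 2))
(4, 1, R3, (1, 2))
(4, 2, R3, (1, 2))
(4, 3, R3, (1, 2))
(5, 0, R2, (0, 1))
(5, 0, R2, (2, 3))
(6, 0, R2, (0, 2))
(6, 0, R3, (1, 2))
(6, 0, R4, (0, 1))
(6, 0, R7, (2,))
(6, 1, R3, (1, 2))
(6, 2, R3, (1, 2))
(6, 3, R3, (1, 2))
(7, 0, R8, (0, 2))
(8, 0, R1, (1, 3))
(8, 3, R6, (0, 2))

bar 0: v0=D3 v1=D4 v2=F4 v3=A4 downbeat P5
bar 1: v0=C3 v1=E3 v2=B3 v3=B3 downbeat M7
bar 2: v0=D3 v1=B3 v2=C4 v3=F4 downbeat m3
bar 3: v0=E3 v1=G3 v2=B3 v3=G4 downbeat m3
bar 4: v0=G3 v1=E4 v2=D4 v3=B4 downbeat M3
bar 5: v0=F3 v1=C4 v2=F4 v3=C5 downbeat P5
bar 6: v0=E3 v1=A4 v2=B3 v3=G4 downbeat m3
bar 7: v0=E3 v1=C4 v2=E4 v3=G4 downbeat m3
bar 8: v0=D3 v1=D4 v2=F4 v3=A4 downbeat P5
  -> R5 @ bar 0 tick 0 v(0, 2): opens on m3
  -> R1 @ bar 1 tick 0 v(1, 3): D4/A4 P5 -> E3/B3 P5 similar
  -> R2 @ bar 1 tick 0 v(1, 2): D4/F4 m3 -> E3/B3 P5 similar
  -> R2 @ bar 1 tick 0 v(2, 3): F4/A4 M3 -> B3/B3 P1 similar
  -> R4 @ bar 1 tick 0 v(0, 2): C3/B3 M7 untreated
  -> R4 @ bar 1 tick 0 v(0, 3): C3/B3 M7 untreated
  -> R7 @ bar 1 tick 0 v(1,): D4->E3 leap 10st
  -> R7 @ bar 1 tick 0 v(2,): F4->B3 leap 6st
  -> R7 @ bar 1 tick 0 v(3,): A4->B3 leap 10st
  -> R4 @ bar 2 tick 0 v(0, 2): D3/C4 m7 untreated
  -> R7 @ bar 2 tick 0 v(3,): B3->F4 leap 6st
  -> R1 @ bar 4 tick 0 v(0, 2): E3/B3 P5 -> G3/D4 P5 similar
  -> R2 @ bar 4 tick 0 v(1, 3): G3/G4 P8 -> E4/B4 P5 similar
  -> R3 @ bar 4 tick 0 v(1, 2): E4 above D4
  -> R3 @ bar 4 tick 1 v(1, 2): E4 above D4
  -> R3 @ bar 4 tick 2 v(1, 2): E4 above D4
  -> R3 @ bar 4 tick 3 v(1, 2): E4 above D4
  -> R2 @ bar 5 tick 0 v(0, 1): G3/E4 M6 -> F3/C4 P5 similar
  -> R2 @ bar 5 tick 0 v(2, 3): D4/B4 M6 -> F4/C5 P5 similar
  -> R2 @ bar 6 tick 0 v(0, 2): F3/F4 P8 -> E3/B3 P5 similar
  -> R3 @ bar 6 tick 0 v(1, 2): A4 above B3
  -> R4 @ bar 6 tick 0 v(0, 1): E3/A4 P4 untreated
  -> R7 @ bar 6 tick 0 v(2,): F4->B3 leap 6st
  -> R3 @ bar 6 tick 1 v(1, 2): A4 above B3
  -> R3 @ bar 6 tick 2 v(1, 2): A4 above B3
  -> R3 @ bar 6 tick 3 v(1, 2): A4 above B3
  -> R8 @ bar 7 tick 0 v(0, 2): penult P8 not 3rd/6th
  -> R1 @ bar 8 tick 0 v(1, 3): C4/G4 P5 -> D4/A4 P5 similar
  -> R6 @ bar 8 tick 3 v(0, 2): closes on m3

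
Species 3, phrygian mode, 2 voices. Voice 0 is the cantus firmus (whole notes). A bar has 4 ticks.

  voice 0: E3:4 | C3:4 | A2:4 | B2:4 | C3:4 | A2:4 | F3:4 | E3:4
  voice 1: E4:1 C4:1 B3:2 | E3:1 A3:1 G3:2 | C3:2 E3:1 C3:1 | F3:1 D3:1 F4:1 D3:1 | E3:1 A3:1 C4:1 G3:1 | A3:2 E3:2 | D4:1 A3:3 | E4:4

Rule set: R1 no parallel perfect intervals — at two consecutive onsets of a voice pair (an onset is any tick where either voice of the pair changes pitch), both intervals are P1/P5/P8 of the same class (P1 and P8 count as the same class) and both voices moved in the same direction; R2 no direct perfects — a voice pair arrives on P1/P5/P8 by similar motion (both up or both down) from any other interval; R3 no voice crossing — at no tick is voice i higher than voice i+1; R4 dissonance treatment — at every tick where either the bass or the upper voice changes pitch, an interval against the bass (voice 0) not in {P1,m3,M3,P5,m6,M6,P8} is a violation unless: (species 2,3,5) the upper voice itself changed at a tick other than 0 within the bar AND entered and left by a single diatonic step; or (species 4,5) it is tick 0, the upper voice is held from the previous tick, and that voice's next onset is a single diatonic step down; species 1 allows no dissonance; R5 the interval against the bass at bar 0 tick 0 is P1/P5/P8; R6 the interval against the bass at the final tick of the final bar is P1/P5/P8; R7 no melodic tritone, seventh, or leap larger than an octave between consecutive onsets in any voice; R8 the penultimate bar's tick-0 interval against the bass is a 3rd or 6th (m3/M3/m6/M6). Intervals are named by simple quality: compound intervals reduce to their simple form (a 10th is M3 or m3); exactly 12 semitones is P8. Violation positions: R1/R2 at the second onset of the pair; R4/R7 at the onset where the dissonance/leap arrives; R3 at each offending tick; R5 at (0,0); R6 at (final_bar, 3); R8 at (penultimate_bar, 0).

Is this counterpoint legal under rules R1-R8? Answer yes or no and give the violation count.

bar 0: v0=E3 v1=E4 (P8)
bar 1: v0=C3 v1=E3 (M3)
bar 2: v0=A2 v1=C3 (m3)
bar 3: v0=B2 v1=F3 (TT)
bar 4: v0=C3 v1=E3 (M3)
bar 5: v0=A2 v1=A3 (P8)
bar 6: v0=F3 v1=D4 (M6)
bar 7: v0=E3 v1=E4 (P8)
  R4 @ bar3.0: B2/F3 TT untreated
  R4 @ bar3.2: B2/F4 TT untreated
  R7 @ bar3.2: D3->F4 leap 15st
  R7 @ bar3.3: F4->D3 leap 15st
  R7 @ bar6.0: E3->D4 leap 10st

No (5 violations)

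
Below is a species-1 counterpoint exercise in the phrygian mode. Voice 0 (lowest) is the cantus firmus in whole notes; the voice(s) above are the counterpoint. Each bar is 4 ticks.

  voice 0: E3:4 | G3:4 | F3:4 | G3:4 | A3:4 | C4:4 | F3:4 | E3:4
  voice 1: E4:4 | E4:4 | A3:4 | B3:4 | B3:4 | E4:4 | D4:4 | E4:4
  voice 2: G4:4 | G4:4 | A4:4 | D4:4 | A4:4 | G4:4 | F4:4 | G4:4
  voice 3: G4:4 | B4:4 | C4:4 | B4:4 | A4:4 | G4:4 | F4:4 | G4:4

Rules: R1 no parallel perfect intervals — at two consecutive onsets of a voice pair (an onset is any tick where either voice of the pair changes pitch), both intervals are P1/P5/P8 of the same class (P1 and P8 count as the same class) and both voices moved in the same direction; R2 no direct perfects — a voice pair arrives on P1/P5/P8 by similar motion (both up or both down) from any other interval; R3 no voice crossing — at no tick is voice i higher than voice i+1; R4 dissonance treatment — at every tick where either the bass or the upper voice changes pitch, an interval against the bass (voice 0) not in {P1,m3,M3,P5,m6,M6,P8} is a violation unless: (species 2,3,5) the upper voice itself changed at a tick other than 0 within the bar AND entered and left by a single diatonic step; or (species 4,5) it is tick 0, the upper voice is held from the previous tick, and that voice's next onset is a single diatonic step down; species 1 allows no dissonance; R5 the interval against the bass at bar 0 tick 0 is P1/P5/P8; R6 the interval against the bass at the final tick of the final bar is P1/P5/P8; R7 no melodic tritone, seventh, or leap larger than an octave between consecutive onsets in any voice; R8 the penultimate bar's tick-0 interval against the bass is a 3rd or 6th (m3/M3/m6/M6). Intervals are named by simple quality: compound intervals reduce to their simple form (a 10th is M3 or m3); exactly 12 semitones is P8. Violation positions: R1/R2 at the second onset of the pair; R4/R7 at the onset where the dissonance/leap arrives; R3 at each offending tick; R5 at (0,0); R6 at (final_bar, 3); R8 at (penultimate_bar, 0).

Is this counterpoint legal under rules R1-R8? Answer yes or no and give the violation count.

bar 0: v0=E3 v1=E4 v2=G4 v3=G4 (m3)
bar 1: v0=G3 v1=E4 v2=G4 v3=B4 (M3)
bar 2: v0=F3 v1=A3 v2=A4 v3=C4 (P5)
bar 3: v0=G3 v1=B3 v2=D4 v3=B4 (M3)
bar 4: v0=A3 v1=B3 v2=A4 v3=A4 (P8)
bar 5: v0=C4 v1=E4 v2=G4 v3=G4 (P5)
bar 6: v0=F3 v1=D4 v2=F4 v3=F4 (P8)
bar 7: v0=E3 v1=E4 v2=G4 v3=G4 (m3)
  R5 @ bar0.0: opens on m3
  R5 @ bar0.0: opens on m3
  R2 @ bar2.0: G3/B4 M3 -> F3/C4 P5 similar
  R3 @ bar2.0: A4 above C4
  R7 @ bar2.0: B4->C4 leap 11st
  R3 @ bar2.1: A4 above C4
  R3 @ bar2.2: A4 above C4
  R3 @ bar2.3: A4 above C4
  R2 @ bar3.0: A3/C4 m3 -> B3/B4 P8 similar
  R7 @ bar3.0: C4->B4 leap 11st
  R2 @ bar4.0: G3/D4 P5 -> A3/A4 P8 similar
  R4 @ bar4.0: A3/B3 M2 untreated
  R1 @ bar5.0: A4/A4 P1 -> G4/G4 P1 similar
  R1 @ bar6.0: G4/G4 P1 -> F4/F4 P1 similar
  R2 @ bar6.0: C4/G4 P5 -> F3/F4 P8 similar
  R2 @ bar6.0: C4/G4 P5 -> F3/F4 P8 similar
  R8 @ bar6.0: penult P8 not 3rd/6th
  R8 @ bar6.0: penult P8 not 3rd/6th
  R1 @ bar7.0: F4/F4 P1 -> G4/G4 P1 similar
  R6 @ bar7.3: closes on m3
  R6 @ bar7.3: closes on m3

No (21 violations)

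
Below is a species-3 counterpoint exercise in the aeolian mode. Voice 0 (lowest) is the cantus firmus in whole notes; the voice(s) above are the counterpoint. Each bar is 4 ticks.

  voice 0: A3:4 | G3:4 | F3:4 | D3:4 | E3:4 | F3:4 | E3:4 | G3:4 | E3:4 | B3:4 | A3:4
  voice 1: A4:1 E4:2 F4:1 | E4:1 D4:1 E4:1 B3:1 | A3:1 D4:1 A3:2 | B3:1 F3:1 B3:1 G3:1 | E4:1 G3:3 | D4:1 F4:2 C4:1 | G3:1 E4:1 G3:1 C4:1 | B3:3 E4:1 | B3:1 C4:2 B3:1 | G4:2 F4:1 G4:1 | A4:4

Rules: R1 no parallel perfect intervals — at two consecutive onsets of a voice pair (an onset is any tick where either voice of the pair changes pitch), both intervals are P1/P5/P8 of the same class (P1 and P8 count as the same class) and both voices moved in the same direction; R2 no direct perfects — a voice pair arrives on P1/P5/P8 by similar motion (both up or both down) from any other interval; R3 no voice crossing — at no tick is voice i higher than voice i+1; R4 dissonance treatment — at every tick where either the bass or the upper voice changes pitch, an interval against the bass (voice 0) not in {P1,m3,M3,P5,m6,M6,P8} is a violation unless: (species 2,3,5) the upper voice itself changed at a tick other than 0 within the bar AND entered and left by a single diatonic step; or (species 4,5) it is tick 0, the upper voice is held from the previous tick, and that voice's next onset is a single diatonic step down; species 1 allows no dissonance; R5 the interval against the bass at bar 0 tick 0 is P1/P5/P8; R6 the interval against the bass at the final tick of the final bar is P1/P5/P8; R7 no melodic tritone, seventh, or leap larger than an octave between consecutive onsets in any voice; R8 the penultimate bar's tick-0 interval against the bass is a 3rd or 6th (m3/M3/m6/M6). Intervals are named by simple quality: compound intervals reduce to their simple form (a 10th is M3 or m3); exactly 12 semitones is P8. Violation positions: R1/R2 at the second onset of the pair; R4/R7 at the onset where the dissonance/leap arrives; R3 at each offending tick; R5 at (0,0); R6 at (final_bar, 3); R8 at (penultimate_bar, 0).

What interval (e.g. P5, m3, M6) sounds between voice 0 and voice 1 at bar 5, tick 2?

P8

voice 0=F3 voice 1=F4 -> P8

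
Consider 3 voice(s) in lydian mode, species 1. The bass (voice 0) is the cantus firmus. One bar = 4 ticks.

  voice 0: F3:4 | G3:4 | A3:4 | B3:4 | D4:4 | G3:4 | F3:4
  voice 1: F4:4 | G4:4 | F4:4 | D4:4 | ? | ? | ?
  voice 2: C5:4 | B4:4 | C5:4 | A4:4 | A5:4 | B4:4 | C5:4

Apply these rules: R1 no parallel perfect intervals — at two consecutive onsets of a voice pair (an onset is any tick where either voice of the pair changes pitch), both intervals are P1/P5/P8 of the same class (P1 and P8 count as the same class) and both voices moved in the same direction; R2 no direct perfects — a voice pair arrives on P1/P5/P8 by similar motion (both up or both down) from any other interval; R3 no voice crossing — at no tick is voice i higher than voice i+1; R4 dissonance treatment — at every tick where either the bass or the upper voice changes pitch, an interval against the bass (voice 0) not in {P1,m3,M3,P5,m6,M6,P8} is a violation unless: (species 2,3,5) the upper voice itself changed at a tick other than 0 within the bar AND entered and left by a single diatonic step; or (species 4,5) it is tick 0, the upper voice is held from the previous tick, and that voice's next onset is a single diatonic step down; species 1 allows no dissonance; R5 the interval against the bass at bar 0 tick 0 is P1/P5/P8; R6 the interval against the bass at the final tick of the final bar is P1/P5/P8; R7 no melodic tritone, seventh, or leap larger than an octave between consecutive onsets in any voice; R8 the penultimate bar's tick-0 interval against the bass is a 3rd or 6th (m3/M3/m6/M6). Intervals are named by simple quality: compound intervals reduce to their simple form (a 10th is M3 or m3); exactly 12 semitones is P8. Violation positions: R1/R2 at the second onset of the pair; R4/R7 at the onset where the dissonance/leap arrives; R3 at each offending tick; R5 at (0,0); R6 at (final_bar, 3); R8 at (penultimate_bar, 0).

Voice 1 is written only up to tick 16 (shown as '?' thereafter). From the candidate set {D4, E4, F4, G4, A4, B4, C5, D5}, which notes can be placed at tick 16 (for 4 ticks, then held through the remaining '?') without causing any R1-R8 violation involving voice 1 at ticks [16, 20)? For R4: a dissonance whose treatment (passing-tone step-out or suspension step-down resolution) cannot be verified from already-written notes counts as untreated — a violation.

{B4, D4, F4}

D4: legal
E4: violates R4
F4: legal
G4: violates R4
A4: violates R2
B4: legal
C5: violates R4,R7
D5: violates R1,R2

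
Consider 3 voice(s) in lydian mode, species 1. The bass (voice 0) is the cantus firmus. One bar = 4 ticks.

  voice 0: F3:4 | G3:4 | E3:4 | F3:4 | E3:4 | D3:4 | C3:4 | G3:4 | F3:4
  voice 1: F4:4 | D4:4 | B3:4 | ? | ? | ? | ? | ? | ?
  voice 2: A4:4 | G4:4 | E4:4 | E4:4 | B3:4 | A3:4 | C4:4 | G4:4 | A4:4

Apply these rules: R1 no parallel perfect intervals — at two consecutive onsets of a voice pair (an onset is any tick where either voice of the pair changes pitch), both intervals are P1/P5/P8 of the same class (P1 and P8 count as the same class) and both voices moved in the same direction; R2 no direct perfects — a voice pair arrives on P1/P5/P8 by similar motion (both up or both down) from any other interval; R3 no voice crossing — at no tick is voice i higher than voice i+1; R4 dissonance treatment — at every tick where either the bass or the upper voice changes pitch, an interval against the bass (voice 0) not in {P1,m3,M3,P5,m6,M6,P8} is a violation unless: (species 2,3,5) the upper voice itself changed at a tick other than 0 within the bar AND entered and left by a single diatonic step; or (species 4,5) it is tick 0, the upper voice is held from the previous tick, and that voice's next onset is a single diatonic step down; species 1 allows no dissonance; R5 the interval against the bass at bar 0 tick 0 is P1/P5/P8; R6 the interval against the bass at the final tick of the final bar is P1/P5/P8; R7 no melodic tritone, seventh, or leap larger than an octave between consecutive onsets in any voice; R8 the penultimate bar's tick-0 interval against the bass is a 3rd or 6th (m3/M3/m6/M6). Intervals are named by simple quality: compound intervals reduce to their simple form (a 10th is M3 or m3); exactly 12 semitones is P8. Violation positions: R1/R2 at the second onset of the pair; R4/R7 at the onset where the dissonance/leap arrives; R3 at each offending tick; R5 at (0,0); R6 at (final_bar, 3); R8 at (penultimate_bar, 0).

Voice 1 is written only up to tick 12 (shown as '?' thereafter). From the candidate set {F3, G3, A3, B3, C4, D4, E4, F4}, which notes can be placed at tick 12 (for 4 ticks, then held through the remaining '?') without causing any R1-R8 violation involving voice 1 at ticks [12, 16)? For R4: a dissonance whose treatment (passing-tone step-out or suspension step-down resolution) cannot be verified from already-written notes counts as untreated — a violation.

{A3, D4}

F3: violates R7
G3: violates R4
A3: legal
B3: violates R4
C4: violates R1
D4: legal
E4: violates R4
F4: violates R2,R3,R7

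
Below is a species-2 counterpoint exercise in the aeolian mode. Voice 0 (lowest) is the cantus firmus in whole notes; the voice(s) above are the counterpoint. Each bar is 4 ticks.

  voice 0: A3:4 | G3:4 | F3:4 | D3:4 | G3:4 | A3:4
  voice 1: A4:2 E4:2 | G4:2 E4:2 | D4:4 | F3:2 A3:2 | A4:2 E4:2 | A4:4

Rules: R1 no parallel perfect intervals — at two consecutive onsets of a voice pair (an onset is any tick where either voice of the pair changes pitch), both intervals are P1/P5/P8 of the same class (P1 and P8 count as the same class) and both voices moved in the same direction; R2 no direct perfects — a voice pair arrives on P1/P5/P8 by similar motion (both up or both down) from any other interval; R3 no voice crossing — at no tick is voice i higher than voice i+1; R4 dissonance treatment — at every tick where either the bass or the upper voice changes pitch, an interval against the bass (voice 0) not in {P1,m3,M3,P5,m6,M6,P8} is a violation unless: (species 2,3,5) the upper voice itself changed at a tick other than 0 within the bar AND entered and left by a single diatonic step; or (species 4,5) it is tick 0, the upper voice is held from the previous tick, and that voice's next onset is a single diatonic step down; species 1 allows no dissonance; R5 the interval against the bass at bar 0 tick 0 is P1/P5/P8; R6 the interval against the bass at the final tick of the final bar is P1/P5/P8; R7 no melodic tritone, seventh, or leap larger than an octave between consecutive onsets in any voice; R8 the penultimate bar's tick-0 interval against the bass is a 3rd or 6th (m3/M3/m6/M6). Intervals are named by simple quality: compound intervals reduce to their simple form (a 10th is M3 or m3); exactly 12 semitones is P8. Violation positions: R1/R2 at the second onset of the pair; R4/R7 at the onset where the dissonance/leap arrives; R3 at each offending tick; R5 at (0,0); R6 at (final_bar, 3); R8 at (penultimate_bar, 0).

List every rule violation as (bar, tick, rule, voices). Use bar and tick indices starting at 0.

(4, 0, R4, (0, 1))
(4, 0, R8, (0, 1))
(5, 0, R2, (0, 1))

bar 0: v0=A3 v1=A4 downbeat P8
bar 1: v0=G3 v1=G4 downbeat P8
bar 2: v0=F3 v1=D4 downbeat M6
bar 3: v0=D3 v1=F3 downbeat m3
bar 4: v0=G3 v1=A4 downbeat M2
bar 5: v0=A3 v1=A4 downbeat P8
  -> R4 @ bar 4 tick 0 v(0, 1): G3/A4 M2 untreated
  -> R8 @ bar 4 tick 0 v(0, 1): penult M2 not 3rd/6th
  -> R2 @ bar 5 tick 0 v(0, 1): G3/E4 M6 -> A3/A4 P8 similar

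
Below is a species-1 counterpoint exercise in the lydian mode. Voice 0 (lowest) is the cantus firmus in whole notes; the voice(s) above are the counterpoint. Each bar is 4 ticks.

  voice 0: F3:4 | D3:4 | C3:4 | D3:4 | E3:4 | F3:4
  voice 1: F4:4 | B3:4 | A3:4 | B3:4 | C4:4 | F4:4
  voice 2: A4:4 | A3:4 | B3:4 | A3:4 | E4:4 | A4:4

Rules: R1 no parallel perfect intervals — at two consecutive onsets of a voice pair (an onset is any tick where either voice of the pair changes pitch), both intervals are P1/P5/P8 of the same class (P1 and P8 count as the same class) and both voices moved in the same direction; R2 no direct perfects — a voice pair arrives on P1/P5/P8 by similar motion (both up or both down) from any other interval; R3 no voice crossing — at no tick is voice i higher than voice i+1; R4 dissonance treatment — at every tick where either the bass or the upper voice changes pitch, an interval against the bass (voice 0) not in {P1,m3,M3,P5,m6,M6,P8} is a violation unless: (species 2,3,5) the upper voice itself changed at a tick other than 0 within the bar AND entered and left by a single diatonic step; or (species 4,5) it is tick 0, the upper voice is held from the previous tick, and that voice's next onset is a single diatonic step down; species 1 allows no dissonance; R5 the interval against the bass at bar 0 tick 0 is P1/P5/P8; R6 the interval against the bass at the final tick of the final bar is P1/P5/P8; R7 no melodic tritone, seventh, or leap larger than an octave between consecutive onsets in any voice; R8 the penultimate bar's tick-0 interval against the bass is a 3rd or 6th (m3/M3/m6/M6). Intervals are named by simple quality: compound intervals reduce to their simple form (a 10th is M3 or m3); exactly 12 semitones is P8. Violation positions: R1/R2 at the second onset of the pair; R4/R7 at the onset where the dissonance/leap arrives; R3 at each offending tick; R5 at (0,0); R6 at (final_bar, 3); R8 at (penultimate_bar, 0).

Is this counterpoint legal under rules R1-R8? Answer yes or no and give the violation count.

No (16 violations)

bar 0: v0=F3 v1=F4 v2=A4 (M3)
bar 1: v0=D3 v1=B3 v2=A3 (P5)
bar 2: v0=C3 v1=A3 v2=B3 (M7)
bar 3: v0=D3 v1=B3 v2=A3 (P5)
bar 4: v0=E3 v1=C4 v2=E4 (P8)
bar 5: v0=F3 v1=F4 v2=A4 (M3)
  R5 @ bar0.0: opens on M3
  R2 @ bar1.0: F3/A4 M3 -> D3/A3 P5 similar
  R3 @ bar1.0: B3 above A3
  R7 @ bar1.0: F4->B3 leap 6st
  R3 @ bar1.1: B3 above A3
  R3 @ bar1.2: B3 above A3
  R3 @ bar1.3: B3 above A3
  R4 @ bar2.0: C3/B3 M7 untreated
  R3 @ bar3.0: B3 above A3
  R3 @ bar3.1: B3 above A3
  R3 @ bar3.2: B3 above A3
  R3 @ bar3.3: B3 above A3
  R2 @ bar4.0: D3/A3 P5 -> E3/E4 P8 similar
  R8 @ bar4.0: penult P8 not 3rd/6th
  R2 @ bar5.0: E3/C4 m6 -> F3/F4 P8 similar
  R6 @ bar5.3: closes on M3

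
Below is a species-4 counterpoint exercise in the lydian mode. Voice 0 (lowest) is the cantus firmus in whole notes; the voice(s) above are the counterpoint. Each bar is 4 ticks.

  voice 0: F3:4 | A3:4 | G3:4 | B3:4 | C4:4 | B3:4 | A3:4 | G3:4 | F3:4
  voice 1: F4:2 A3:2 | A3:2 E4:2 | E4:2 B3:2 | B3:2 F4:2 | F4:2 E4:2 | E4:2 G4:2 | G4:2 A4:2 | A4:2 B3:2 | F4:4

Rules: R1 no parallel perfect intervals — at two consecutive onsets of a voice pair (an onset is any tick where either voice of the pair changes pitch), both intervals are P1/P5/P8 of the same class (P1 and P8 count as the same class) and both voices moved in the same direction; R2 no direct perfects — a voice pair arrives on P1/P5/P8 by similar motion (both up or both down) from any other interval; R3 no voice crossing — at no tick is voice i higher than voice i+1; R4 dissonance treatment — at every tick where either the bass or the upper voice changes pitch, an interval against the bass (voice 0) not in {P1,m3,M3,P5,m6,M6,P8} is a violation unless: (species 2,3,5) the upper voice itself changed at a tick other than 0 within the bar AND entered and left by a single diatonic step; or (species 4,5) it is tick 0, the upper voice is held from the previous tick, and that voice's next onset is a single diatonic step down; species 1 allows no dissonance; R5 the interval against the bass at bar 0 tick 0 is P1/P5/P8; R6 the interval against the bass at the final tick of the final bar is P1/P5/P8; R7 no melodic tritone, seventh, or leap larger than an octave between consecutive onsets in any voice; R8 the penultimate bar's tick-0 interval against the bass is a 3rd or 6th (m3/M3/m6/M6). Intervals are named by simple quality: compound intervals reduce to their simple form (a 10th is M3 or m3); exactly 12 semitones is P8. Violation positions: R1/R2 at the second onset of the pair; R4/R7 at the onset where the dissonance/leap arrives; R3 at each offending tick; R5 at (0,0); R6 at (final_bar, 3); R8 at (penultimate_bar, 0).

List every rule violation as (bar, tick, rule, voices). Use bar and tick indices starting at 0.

(3, 2, R4, (0, 1))
(3, 2, R7, (1,))
(5, 0, R4, (0, 1))
(6, 0, R4, (0, 1))
(7, 0, R4, (0, 1))
(7, 0, R8, (0, 1))
(7, 2, R7, (1,))
(8, 0, R7, (1,))

bar 0: v0=F3 v1=F4 downbeat P8
bar 1: v0=A3 v1=A3 downbeat P1
bar 2: v0=G3 v1=E4 downbeat M6
bar 3: v0=B3 v1=B3 downbeat P1
bar 4: v0=C4 v1=F4 downbeat P4
bar 5: v0=B3 v1=E4 downbeat P4
bar 6: v0=A3 v1=G4 downbeat m7
bar 7: v0=G3 v1=A4 downbeat M2
bar 8: v0=F3 v1=F4 downbeat P8
  -> R4 @ bar 3 tick 2 v(0, 1): B3/F4 TT untreated
  -> R7 @ bar 3 tick 2 v(1,): B3->F4 leap 6st
  -> R4 @ bar 5 tick 0 v(0, 1): B3/E4 P4 untreated
  -> R4 @ bar 6 tick 0 v(0, 1): A3/G4 m7 untreated
  -> R4 @ bar 7 tick 0 v(0, 1): G3/A4 M2 untreated
  -> R8 @ bar 7 tick 0 v(0, 1): penult M2 not 3rd/6th
  -> R7 @ bar 7 tick 2 v(1,): A4->B3 leap 10st
  -> R7 @ bar 8 tick 0 v(1,): B3->F4 leap 6st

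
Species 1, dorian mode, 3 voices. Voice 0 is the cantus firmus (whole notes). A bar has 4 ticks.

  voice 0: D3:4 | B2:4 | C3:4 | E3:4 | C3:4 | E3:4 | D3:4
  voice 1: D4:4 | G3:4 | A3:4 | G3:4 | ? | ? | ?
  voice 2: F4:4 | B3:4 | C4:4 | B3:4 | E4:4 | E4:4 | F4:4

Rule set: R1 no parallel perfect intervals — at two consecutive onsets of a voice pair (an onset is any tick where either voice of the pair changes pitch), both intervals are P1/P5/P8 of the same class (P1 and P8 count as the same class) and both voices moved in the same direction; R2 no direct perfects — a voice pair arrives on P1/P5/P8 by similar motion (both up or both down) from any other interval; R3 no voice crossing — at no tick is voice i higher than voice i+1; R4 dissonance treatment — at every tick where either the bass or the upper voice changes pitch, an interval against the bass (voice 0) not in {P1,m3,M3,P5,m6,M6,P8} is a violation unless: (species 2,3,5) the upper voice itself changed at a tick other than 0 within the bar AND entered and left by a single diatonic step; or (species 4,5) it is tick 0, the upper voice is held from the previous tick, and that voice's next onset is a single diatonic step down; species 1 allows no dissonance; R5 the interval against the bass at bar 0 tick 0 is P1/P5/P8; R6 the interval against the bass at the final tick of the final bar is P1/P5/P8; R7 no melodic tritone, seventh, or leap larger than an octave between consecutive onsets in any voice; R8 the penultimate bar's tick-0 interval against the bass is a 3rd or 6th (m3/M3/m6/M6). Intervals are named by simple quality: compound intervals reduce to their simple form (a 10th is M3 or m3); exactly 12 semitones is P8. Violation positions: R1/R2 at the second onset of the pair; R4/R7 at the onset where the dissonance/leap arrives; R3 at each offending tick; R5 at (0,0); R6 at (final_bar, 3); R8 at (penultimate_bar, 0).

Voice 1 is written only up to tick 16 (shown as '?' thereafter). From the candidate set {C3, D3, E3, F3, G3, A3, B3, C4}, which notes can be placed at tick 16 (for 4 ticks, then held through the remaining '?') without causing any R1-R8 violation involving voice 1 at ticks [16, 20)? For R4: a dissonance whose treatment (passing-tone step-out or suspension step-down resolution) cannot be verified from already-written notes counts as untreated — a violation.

{C4, E3, G3}

C3: violates R2
D3: violates R4
E3: legal
F3: violates R4
G3: legal
A3: violates R2
B3: violates R4
C4: legal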